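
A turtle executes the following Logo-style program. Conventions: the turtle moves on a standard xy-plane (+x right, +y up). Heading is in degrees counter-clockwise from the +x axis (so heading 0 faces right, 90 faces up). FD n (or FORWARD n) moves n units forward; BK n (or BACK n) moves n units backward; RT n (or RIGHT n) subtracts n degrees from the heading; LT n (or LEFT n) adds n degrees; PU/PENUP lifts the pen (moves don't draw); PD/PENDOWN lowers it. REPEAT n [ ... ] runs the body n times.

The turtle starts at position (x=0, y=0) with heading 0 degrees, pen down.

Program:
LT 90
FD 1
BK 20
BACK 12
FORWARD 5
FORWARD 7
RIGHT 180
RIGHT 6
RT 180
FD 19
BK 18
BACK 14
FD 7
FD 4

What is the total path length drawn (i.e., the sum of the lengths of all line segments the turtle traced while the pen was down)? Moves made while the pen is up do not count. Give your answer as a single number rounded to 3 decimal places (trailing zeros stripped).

Executing turtle program step by step:
Start: pos=(0,0), heading=0, pen down
LT 90: heading 0 -> 90
FD 1: (0,0) -> (0,1) [heading=90, draw]
BK 20: (0,1) -> (0,-19) [heading=90, draw]
BK 12: (0,-19) -> (0,-31) [heading=90, draw]
FD 5: (0,-31) -> (0,-26) [heading=90, draw]
FD 7: (0,-26) -> (0,-19) [heading=90, draw]
RT 180: heading 90 -> 270
RT 6: heading 270 -> 264
RT 180: heading 264 -> 84
FD 19: (0,-19) -> (1.986,-0.104) [heading=84, draw]
BK 18: (1.986,-0.104) -> (0.105,-18.005) [heading=84, draw]
BK 14: (0.105,-18.005) -> (-1.359,-31.929) [heading=84, draw]
FD 7: (-1.359,-31.929) -> (-0.627,-24.967) [heading=84, draw]
FD 4: (-0.627,-24.967) -> (-0.209,-20.989) [heading=84, draw]
Final: pos=(-0.209,-20.989), heading=84, 10 segment(s) drawn

Segment lengths:
  seg 1: (0,0) -> (0,1), length = 1
  seg 2: (0,1) -> (0,-19), length = 20
  seg 3: (0,-19) -> (0,-31), length = 12
  seg 4: (0,-31) -> (0,-26), length = 5
  seg 5: (0,-26) -> (0,-19), length = 7
  seg 6: (0,-19) -> (1.986,-0.104), length = 19
  seg 7: (1.986,-0.104) -> (0.105,-18.005), length = 18
  seg 8: (0.105,-18.005) -> (-1.359,-31.929), length = 14
  seg 9: (-1.359,-31.929) -> (-0.627,-24.967), length = 7
  seg 10: (-0.627,-24.967) -> (-0.209,-20.989), length = 4
Total = 107

Answer: 107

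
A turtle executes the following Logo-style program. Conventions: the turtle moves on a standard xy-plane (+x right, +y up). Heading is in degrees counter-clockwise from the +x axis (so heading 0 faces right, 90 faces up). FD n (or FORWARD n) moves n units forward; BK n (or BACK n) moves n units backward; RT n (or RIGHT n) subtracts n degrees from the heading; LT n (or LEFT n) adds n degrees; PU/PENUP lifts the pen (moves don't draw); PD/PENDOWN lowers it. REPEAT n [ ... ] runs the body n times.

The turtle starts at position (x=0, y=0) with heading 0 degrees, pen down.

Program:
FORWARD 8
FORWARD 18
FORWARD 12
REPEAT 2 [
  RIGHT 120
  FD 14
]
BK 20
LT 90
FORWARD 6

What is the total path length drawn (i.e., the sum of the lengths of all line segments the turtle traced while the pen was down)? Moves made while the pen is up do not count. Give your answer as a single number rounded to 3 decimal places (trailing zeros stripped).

Answer: 92

Derivation:
Executing turtle program step by step:
Start: pos=(0,0), heading=0, pen down
FD 8: (0,0) -> (8,0) [heading=0, draw]
FD 18: (8,0) -> (26,0) [heading=0, draw]
FD 12: (26,0) -> (38,0) [heading=0, draw]
REPEAT 2 [
  -- iteration 1/2 --
  RT 120: heading 0 -> 240
  FD 14: (38,0) -> (31,-12.124) [heading=240, draw]
  -- iteration 2/2 --
  RT 120: heading 240 -> 120
  FD 14: (31,-12.124) -> (24,0) [heading=120, draw]
]
BK 20: (24,0) -> (34,-17.321) [heading=120, draw]
LT 90: heading 120 -> 210
FD 6: (34,-17.321) -> (28.804,-20.321) [heading=210, draw]
Final: pos=(28.804,-20.321), heading=210, 7 segment(s) drawn

Segment lengths:
  seg 1: (0,0) -> (8,0), length = 8
  seg 2: (8,0) -> (26,0), length = 18
  seg 3: (26,0) -> (38,0), length = 12
  seg 4: (38,0) -> (31,-12.124), length = 14
  seg 5: (31,-12.124) -> (24,0), length = 14
  seg 6: (24,0) -> (34,-17.321), length = 20
  seg 7: (34,-17.321) -> (28.804,-20.321), length = 6
Total = 92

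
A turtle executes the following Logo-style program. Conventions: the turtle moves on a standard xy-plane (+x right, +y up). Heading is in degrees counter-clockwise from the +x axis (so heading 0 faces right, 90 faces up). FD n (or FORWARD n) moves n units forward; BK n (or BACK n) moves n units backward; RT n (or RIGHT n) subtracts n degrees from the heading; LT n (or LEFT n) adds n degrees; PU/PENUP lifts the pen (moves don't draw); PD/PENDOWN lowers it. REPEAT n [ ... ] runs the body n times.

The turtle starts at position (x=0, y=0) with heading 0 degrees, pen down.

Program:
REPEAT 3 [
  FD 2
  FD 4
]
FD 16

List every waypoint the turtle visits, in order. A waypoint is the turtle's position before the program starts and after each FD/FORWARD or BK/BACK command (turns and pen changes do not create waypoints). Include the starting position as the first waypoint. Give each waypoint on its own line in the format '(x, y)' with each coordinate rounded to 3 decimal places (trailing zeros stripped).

Answer: (0, 0)
(2, 0)
(6, 0)
(8, 0)
(12, 0)
(14, 0)
(18, 0)
(34, 0)

Derivation:
Executing turtle program step by step:
Start: pos=(0,0), heading=0, pen down
REPEAT 3 [
  -- iteration 1/3 --
  FD 2: (0,0) -> (2,0) [heading=0, draw]
  FD 4: (2,0) -> (6,0) [heading=0, draw]
  -- iteration 2/3 --
  FD 2: (6,0) -> (8,0) [heading=0, draw]
  FD 4: (8,0) -> (12,0) [heading=0, draw]
  -- iteration 3/3 --
  FD 2: (12,0) -> (14,0) [heading=0, draw]
  FD 4: (14,0) -> (18,0) [heading=0, draw]
]
FD 16: (18,0) -> (34,0) [heading=0, draw]
Final: pos=(34,0), heading=0, 7 segment(s) drawn
Waypoints (8 total):
(0, 0)
(2, 0)
(6, 0)
(8, 0)
(12, 0)
(14, 0)
(18, 0)
(34, 0)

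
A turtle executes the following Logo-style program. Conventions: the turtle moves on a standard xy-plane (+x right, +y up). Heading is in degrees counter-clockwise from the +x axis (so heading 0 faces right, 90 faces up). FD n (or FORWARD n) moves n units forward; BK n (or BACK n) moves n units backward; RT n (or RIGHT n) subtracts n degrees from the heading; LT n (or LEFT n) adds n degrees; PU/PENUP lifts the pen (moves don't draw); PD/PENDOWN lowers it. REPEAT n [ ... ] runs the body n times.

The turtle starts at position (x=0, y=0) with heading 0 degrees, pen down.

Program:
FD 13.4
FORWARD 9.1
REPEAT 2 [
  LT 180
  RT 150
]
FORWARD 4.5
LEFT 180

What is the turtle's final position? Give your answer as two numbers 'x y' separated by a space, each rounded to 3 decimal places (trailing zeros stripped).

Executing turtle program step by step:
Start: pos=(0,0), heading=0, pen down
FD 13.4: (0,0) -> (13.4,0) [heading=0, draw]
FD 9.1: (13.4,0) -> (22.5,0) [heading=0, draw]
REPEAT 2 [
  -- iteration 1/2 --
  LT 180: heading 0 -> 180
  RT 150: heading 180 -> 30
  -- iteration 2/2 --
  LT 180: heading 30 -> 210
  RT 150: heading 210 -> 60
]
FD 4.5: (22.5,0) -> (24.75,3.897) [heading=60, draw]
LT 180: heading 60 -> 240
Final: pos=(24.75,3.897), heading=240, 3 segment(s) drawn

Answer: 24.75 3.897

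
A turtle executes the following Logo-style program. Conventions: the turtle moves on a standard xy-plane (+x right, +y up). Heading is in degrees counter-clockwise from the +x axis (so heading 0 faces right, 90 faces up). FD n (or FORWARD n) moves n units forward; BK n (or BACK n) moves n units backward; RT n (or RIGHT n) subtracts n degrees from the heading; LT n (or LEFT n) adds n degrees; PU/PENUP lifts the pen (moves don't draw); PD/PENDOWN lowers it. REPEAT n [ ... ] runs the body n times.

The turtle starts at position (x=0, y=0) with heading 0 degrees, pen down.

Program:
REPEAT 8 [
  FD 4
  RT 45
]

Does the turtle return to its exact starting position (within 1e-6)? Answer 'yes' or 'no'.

Executing turtle program step by step:
Start: pos=(0,0), heading=0, pen down
REPEAT 8 [
  -- iteration 1/8 --
  FD 4: (0,0) -> (4,0) [heading=0, draw]
  RT 45: heading 0 -> 315
  -- iteration 2/8 --
  FD 4: (4,0) -> (6.828,-2.828) [heading=315, draw]
  RT 45: heading 315 -> 270
  -- iteration 3/8 --
  FD 4: (6.828,-2.828) -> (6.828,-6.828) [heading=270, draw]
  RT 45: heading 270 -> 225
  -- iteration 4/8 --
  FD 4: (6.828,-6.828) -> (4,-9.657) [heading=225, draw]
  RT 45: heading 225 -> 180
  -- iteration 5/8 --
  FD 4: (4,-9.657) -> (0,-9.657) [heading=180, draw]
  RT 45: heading 180 -> 135
  -- iteration 6/8 --
  FD 4: (0,-9.657) -> (-2.828,-6.828) [heading=135, draw]
  RT 45: heading 135 -> 90
  -- iteration 7/8 --
  FD 4: (-2.828,-6.828) -> (-2.828,-2.828) [heading=90, draw]
  RT 45: heading 90 -> 45
  -- iteration 8/8 --
  FD 4: (-2.828,-2.828) -> (0,0) [heading=45, draw]
  RT 45: heading 45 -> 0
]
Final: pos=(0,0), heading=0, 8 segment(s) drawn

Start position: (0, 0)
Final position: (0, 0)
Distance = 0; < 1e-6 -> CLOSED

Answer: yes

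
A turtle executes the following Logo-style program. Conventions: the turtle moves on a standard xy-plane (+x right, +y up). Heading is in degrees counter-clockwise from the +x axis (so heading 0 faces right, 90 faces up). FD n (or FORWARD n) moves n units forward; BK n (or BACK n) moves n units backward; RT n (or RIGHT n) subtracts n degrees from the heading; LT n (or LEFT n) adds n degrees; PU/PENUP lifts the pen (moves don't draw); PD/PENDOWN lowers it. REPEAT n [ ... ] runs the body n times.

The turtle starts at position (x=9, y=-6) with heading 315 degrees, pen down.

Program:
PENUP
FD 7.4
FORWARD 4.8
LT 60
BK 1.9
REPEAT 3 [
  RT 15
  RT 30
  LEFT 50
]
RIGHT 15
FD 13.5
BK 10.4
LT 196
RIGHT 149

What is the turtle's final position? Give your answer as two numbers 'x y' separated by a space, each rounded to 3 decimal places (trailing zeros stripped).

Answer: 18.786 -14.316

Derivation:
Executing turtle program step by step:
Start: pos=(9,-6), heading=315, pen down
PU: pen up
FD 7.4: (9,-6) -> (14.233,-11.233) [heading=315, move]
FD 4.8: (14.233,-11.233) -> (17.627,-14.627) [heading=315, move]
LT 60: heading 315 -> 15
BK 1.9: (17.627,-14.627) -> (15.791,-15.118) [heading=15, move]
REPEAT 3 [
  -- iteration 1/3 --
  RT 15: heading 15 -> 0
  RT 30: heading 0 -> 330
  LT 50: heading 330 -> 20
  -- iteration 2/3 --
  RT 15: heading 20 -> 5
  RT 30: heading 5 -> 335
  LT 50: heading 335 -> 25
  -- iteration 3/3 --
  RT 15: heading 25 -> 10
  RT 30: heading 10 -> 340
  LT 50: heading 340 -> 30
]
RT 15: heading 30 -> 15
FD 13.5: (15.791,-15.118) -> (28.831,-11.624) [heading=15, move]
BK 10.4: (28.831,-11.624) -> (18.786,-14.316) [heading=15, move]
LT 196: heading 15 -> 211
RT 149: heading 211 -> 62
Final: pos=(18.786,-14.316), heading=62, 0 segment(s) drawn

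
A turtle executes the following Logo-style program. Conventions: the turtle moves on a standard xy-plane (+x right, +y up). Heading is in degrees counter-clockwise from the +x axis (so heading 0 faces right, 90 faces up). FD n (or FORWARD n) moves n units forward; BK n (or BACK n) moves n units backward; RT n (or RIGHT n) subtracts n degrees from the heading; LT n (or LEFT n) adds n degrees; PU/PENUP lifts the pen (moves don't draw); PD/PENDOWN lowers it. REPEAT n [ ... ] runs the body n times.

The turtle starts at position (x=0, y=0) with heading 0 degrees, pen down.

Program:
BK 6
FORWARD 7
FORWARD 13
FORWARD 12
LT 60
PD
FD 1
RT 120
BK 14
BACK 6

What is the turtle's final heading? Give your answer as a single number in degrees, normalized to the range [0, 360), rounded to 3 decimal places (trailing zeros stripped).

Answer: 300

Derivation:
Executing turtle program step by step:
Start: pos=(0,0), heading=0, pen down
BK 6: (0,0) -> (-6,0) [heading=0, draw]
FD 7: (-6,0) -> (1,0) [heading=0, draw]
FD 13: (1,0) -> (14,0) [heading=0, draw]
FD 12: (14,0) -> (26,0) [heading=0, draw]
LT 60: heading 0 -> 60
PD: pen down
FD 1: (26,0) -> (26.5,0.866) [heading=60, draw]
RT 120: heading 60 -> 300
BK 14: (26.5,0.866) -> (19.5,12.99) [heading=300, draw]
BK 6: (19.5,12.99) -> (16.5,18.187) [heading=300, draw]
Final: pos=(16.5,18.187), heading=300, 7 segment(s) drawn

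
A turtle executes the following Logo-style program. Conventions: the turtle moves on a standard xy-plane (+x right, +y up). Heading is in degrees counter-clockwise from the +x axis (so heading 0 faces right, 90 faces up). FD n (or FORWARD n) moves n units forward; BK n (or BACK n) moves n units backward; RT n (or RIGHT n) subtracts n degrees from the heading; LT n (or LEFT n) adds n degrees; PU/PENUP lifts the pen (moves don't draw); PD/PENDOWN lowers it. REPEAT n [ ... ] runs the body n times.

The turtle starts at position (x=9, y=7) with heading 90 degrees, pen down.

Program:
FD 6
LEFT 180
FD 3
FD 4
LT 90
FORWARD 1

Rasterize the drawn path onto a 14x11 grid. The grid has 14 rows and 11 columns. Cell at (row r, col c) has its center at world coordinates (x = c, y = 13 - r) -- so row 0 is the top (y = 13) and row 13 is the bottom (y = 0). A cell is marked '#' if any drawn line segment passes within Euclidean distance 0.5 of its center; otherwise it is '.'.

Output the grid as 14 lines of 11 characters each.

Answer: .........#.
.........#.
.........#.
.........#.
.........#.
.........#.
.........#.
.........##
...........
...........
...........
...........
...........
...........

Derivation:
Segment 0: (9,7) -> (9,13)
Segment 1: (9,13) -> (9,10)
Segment 2: (9,10) -> (9,6)
Segment 3: (9,6) -> (10,6)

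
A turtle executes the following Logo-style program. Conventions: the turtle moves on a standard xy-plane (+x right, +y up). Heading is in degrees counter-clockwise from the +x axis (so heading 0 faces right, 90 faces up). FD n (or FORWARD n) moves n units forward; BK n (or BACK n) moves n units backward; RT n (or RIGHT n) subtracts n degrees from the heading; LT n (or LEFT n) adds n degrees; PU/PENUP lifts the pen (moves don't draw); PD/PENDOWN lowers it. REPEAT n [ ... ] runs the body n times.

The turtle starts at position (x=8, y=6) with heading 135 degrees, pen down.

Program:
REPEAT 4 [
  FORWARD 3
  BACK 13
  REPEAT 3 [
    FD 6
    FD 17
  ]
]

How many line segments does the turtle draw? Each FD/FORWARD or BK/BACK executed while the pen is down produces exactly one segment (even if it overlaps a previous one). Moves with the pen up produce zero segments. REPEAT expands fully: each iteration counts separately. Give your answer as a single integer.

Answer: 32

Derivation:
Executing turtle program step by step:
Start: pos=(8,6), heading=135, pen down
REPEAT 4 [
  -- iteration 1/4 --
  FD 3: (8,6) -> (5.879,8.121) [heading=135, draw]
  BK 13: (5.879,8.121) -> (15.071,-1.071) [heading=135, draw]
  REPEAT 3 [
    -- iteration 1/3 --
    FD 6: (15.071,-1.071) -> (10.828,3.172) [heading=135, draw]
    FD 17: (10.828,3.172) -> (-1.192,15.192) [heading=135, draw]
    -- iteration 2/3 --
    FD 6: (-1.192,15.192) -> (-5.435,19.435) [heading=135, draw]
    FD 17: (-5.435,19.435) -> (-17.456,31.456) [heading=135, draw]
    -- iteration 3/3 --
    FD 6: (-17.456,31.456) -> (-21.698,35.698) [heading=135, draw]
    FD 17: (-21.698,35.698) -> (-33.719,47.719) [heading=135, draw]
  ]
  -- iteration 2/4 --
  FD 3: (-33.719,47.719) -> (-35.841,49.841) [heading=135, draw]
  BK 13: (-35.841,49.841) -> (-26.648,40.648) [heading=135, draw]
  REPEAT 3 [
    -- iteration 1/3 --
    FD 6: (-26.648,40.648) -> (-30.891,44.891) [heading=135, draw]
    FD 17: (-30.891,44.891) -> (-42.912,56.912) [heading=135, draw]
    -- iteration 2/3 --
    FD 6: (-42.912,56.912) -> (-47.154,61.154) [heading=135, draw]
    FD 17: (-47.154,61.154) -> (-59.175,73.175) [heading=135, draw]
    -- iteration 3/3 --
    FD 6: (-59.175,73.175) -> (-63.418,77.418) [heading=135, draw]
    FD 17: (-63.418,77.418) -> (-75.439,89.439) [heading=135, draw]
  ]
  -- iteration 3/4 --
  FD 3: (-75.439,89.439) -> (-77.56,91.56) [heading=135, draw]
  BK 13: (-77.56,91.56) -> (-68.368,82.368) [heading=135, draw]
  REPEAT 3 [
    -- iteration 1/3 --
    FD 6: (-68.368,82.368) -> (-72.61,86.61) [heading=135, draw]
    FD 17: (-72.61,86.61) -> (-84.631,98.631) [heading=135, draw]
    -- iteration 2/3 --
    FD 6: (-84.631,98.631) -> (-88.874,102.874) [heading=135, draw]
    FD 17: (-88.874,102.874) -> (-100.894,114.894) [heading=135, draw]
    -- iteration 3/3 --
    FD 6: (-100.894,114.894) -> (-105.137,119.137) [heading=135, draw]
    FD 17: (-105.137,119.137) -> (-117.158,131.158) [heading=135, draw]
  ]
  -- iteration 4/4 --
  FD 3: (-117.158,131.158) -> (-119.279,133.279) [heading=135, draw]
  BK 13: (-119.279,133.279) -> (-110.087,124.087) [heading=135, draw]
  REPEAT 3 [
    -- iteration 1/3 --
    FD 6: (-110.087,124.087) -> (-114.329,128.329) [heading=135, draw]
    FD 17: (-114.329,128.329) -> (-126.35,140.35) [heading=135, draw]
    -- iteration 2/3 --
    FD 6: (-126.35,140.35) -> (-130.593,144.593) [heading=135, draw]
    FD 17: (-130.593,144.593) -> (-142.614,156.614) [heading=135, draw]
    -- iteration 3/3 --
    FD 6: (-142.614,156.614) -> (-146.856,160.856) [heading=135, draw]
    FD 17: (-146.856,160.856) -> (-158.877,172.877) [heading=135, draw]
  ]
]
Final: pos=(-158.877,172.877), heading=135, 32 segment(s) drawn
Segments drawn: 32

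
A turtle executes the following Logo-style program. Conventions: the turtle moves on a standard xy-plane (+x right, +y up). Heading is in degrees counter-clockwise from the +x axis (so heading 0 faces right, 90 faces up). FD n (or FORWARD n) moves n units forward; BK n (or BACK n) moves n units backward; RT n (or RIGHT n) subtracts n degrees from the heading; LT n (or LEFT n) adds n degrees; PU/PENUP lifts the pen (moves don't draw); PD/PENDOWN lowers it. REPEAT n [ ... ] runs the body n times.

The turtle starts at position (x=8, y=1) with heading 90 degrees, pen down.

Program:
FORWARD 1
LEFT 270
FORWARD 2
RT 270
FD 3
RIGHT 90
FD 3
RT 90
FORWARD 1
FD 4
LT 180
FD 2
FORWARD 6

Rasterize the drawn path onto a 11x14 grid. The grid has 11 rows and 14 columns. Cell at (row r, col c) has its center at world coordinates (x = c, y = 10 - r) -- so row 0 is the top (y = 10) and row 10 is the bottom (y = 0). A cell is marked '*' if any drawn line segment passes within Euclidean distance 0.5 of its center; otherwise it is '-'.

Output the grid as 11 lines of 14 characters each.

Answer: --------------
--------------
-------------*
-------------*
-------------*
----------****
----------*--*
----------*--*
--------***--*
--------*----*
-------------*

Derivation:
Segment 0: (8,1) -> (8,2)
Segment 1: (8,2) -> (10,2)
Segment 2: (10,2) -> (10,5)
Segment 3: (10,5) -> (13,5)
Segment 4: (13,5) -> (13,4)
Segment 5: (13,4) -> (13,0)
Segment 6: (13,0) -> (13,2)
Segment 7: (13,2) -> (13,8)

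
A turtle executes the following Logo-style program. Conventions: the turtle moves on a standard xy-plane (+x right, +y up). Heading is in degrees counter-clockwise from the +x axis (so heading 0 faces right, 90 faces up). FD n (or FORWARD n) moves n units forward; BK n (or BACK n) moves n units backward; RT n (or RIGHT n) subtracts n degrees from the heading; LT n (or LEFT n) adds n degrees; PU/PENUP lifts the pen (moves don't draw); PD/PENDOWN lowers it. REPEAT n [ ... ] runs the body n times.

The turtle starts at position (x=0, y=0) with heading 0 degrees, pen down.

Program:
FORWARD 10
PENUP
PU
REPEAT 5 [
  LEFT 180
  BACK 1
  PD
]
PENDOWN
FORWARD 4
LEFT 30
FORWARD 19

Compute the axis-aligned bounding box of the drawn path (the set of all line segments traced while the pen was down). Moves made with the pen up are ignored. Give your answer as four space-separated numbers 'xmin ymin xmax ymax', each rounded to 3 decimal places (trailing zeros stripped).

Answer: -9.454 -9.5 11 0

Derivation:
Executing turtle program step by step:
Start: pos=(0,0), heading=0, pen down
FD 10: (0,0) -> (10,0) [heading=0, draw]
PU: pen up
PU: pen up
REPEAT 5 [
  -- iteration 1/5 --
  LT 180: heading 0 -> 180
  BK 1: (10,0) -> (11,0) [heading=180, move]
  PD: pen down
  -- iteration 2/5 --
  LT 180: heading 180 -> 0
  BK 1: (11,0) -> (10,0) [heading=0, draw]
  PD: pen down
  -- iteration 3/5 --
  LT 180: heading 0 -> 180
  BK 1: (10,0) -> (11,0) [heading=180, draw]
  PD: pen down
  -- iteration 4/5 --
  LT 180: heading 180 -> 0
  BK 1: (11,0) -> (10,0) [heading=0, draw]
  PD: pen down
  -- iteration 5/5 --
  LT 180: heading 0 -> 180
  BK 1: (10,0) -> (11,0) [heading=180, draw]
  PD: pen down
]
PD: pen down
FD 4: (11,0) -> (7,0) [heading=180, draw]
LT 30: heading 180 -> 210
FD 19: (7,0) -> (-9.454,-9.5) [heading=210, draw]
Final: pos=(-9.454,-9.5), heading=210, 7 segment(s) drawn

Segment endpoints: x in {-9.454, 0, 7, 10, 11}, y in {-9.5, 0, 0, 0, 0, 0, 0, 0}
xmin=-9.454, ymin=-9.5, xmax=11, ymax=0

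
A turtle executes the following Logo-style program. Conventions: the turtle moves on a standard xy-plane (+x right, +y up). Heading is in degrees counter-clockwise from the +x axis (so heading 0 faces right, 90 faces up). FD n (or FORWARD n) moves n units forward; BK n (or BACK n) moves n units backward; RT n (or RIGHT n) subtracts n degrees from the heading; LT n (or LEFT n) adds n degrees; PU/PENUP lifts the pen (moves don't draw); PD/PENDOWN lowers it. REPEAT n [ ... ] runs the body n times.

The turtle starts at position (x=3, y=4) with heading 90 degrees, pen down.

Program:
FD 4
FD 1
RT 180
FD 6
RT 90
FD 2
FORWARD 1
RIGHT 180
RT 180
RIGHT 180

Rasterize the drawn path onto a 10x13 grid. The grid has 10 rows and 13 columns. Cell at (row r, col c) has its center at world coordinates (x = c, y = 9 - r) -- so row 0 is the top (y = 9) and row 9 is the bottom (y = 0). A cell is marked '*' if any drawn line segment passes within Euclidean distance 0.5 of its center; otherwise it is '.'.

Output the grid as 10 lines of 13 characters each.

Answer: ...*.........
...*.........
...*.........
...*.........
...*.........
...*.........
****.........
.............
.............
.............

Derivation:
Segment 0: (3,4) -> (3,8)
Segment 1: (3,8) -> (3,9)
Segment 2: (3,9) -> (3,3)
Segment 3: (3,3) -> (1,3)
Segment 4: (1,3) -> (0,3)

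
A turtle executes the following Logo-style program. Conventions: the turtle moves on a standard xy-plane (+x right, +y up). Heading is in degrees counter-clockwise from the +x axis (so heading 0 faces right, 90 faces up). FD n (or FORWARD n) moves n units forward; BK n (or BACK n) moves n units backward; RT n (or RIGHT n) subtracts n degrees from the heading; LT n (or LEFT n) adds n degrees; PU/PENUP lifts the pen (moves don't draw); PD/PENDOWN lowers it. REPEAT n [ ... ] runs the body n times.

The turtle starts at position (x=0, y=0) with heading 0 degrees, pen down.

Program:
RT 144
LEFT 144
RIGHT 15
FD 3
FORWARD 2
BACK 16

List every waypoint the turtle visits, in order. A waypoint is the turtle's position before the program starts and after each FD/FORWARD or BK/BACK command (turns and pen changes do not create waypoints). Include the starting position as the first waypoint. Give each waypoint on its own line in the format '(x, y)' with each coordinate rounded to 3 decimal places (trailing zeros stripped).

Executing turtle program step by step:
Start: pos=(0,0), heading=0, pen down
RT 144: heading 0 -> 216
LT 144: heading 216 -> 0
RT 15: heading 0 -> 345
FD 3: (0,0) -> (2.898,-0.776) [heading=345, draw]
FD 2: (2.898,-0.776) -> (4.83,-1.294) [heading=345, draw]
BK 16: (4.83,-1.294) -> (-10.625,2.847) [heading=345, draw]
Final: pos=(-10.625,2.847), heading=345, 3 segment(s) drawn
Waypoints (4 total):
(0, 0)
(2.898, -0.776)
(4.83, -1.294)
(-10.625, 2.847)

Answer: (0, 0)
(2.898, -0.776)
(4.83, -1.294)
(-10.625, 2.847)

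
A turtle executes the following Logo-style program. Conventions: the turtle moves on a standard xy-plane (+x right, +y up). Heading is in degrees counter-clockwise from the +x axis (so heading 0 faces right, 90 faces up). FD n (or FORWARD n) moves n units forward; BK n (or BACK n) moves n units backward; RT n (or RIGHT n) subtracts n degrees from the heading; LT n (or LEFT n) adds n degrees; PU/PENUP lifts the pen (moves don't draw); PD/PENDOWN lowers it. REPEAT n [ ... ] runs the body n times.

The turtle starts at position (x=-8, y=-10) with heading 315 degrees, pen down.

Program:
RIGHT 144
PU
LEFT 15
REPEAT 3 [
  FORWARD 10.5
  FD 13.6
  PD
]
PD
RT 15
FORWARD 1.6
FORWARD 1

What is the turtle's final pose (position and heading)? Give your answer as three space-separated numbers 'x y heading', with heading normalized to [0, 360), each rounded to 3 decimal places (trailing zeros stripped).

Answer: -82.472 -17.151 171

Derivation:
Executing turtle program step by step:
Start: pos=(-8,-10), heading=315, pen down
RT 144: heading 315 -> 171
PU: pen up
LT 15: heading 171 -> 186
REPEAT 3 [
  -- iteration 1/3 --
  FD 10.5: (-8,-10) -> (-18.442,-11.098) [heading=186, move]
  FD 13.6: (-18.442,-11.098) -> (-31.968,-12.519) [heading=186, move]
  PD: pen down
  -- iteration 2/3 --
  FD 10.5: (-31.968,-12.519) -> (-42.41,-13.617) [heading=186, draw]
  FD 13.6: (-42.41,-13.617) -> (-55.936,-15.038) [heading=186, draw]
  PD: pen down
  -- iteration 3/3 --
  FD 10.5: (-55.936,-15.038) -> (-66.378,-16.136) [heading=186, draw]
  FD 13.6: (-66.378,-16.136) -> (-79.904,-17.557) [heading=186, draw]
  PD: pen down
]
PD: pen down
RT 15: heading 186 -> 171
FD 1.6: (-79.904,-17.557) -> (-81.484,-17.307) [heading=171, draw]
FD 1: (-81.484,-17.307) -> (-82.472,-17.151) [heading=171, draw]
Final: pos=(-82.472,-17.151), heading=171, 6 segment(s) drawn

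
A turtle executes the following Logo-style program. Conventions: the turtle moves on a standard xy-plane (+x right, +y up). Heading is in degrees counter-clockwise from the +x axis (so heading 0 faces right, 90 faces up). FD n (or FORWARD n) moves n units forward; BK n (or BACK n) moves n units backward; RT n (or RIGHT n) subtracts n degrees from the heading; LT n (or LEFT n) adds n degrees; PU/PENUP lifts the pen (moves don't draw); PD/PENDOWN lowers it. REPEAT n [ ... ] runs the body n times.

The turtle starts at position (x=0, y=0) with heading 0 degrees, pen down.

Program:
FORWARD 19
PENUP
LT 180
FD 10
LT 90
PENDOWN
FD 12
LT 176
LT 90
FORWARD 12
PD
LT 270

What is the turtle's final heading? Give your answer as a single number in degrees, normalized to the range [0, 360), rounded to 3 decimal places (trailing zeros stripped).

Answer: 86

Derivation:
Executing turtle program step by step:
Start: pos=(0,0), heading=0, pen down
FD 19: (0,0) -> (19,0) [heading=0, draw]
PU: pen up
LT 180: heading 0 -> 180
FD 10: (19,0) -> (9,0) [heading=180, move]
LT 90: heading 180 -> 270
PD: pen down
FD 12: (9,0) -> (9,-12) [heading=270, draw]
LT 176: heading 270 -> 86
LT 90: heading 86 -> 176
FD 12: (9,-12) -> (-2.971,-11.163) [heading=176, draw]
PD: pen down
LT 270: heading 176 -> 86
Final: pos=(-2.971,-11.163), heading=86, 3 segment(s) drawn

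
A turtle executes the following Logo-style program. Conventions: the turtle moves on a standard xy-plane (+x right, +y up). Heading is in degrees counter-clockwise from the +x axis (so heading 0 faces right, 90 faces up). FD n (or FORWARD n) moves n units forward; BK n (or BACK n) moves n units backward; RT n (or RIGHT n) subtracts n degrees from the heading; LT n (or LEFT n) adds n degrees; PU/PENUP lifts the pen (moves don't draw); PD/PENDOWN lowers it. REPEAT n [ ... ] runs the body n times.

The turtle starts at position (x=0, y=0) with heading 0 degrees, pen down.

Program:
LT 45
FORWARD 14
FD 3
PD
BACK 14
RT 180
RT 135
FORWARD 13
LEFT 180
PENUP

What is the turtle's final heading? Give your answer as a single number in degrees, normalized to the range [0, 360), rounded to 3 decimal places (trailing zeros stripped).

Executing turtle program step by step:
Start: pos=(0,0), heading=0, pen down
LT 45: heading 0 -> 45
FD 14: (0,0) -> (9.899,9.899) [heading=45, draw]
FD 3: (9.899,9.899) -> (12.021,12.021) [heading=45, draw]
PD: pen down
BK 14: (12.021,12.021) -> (2.121,2.121) [heading=45, draw]
RT 180: heading 45 -> 225
RT 135: heading 225 -> 90
FD 13: (2.121,2.121) -> (2.121,15.121) [heading=90, draw]
LT 180: heading 90 -> 270
PU: pen up
Final: pos=(2.121,15.121), heading=270, 4 segment(s) drawn

Answer: 270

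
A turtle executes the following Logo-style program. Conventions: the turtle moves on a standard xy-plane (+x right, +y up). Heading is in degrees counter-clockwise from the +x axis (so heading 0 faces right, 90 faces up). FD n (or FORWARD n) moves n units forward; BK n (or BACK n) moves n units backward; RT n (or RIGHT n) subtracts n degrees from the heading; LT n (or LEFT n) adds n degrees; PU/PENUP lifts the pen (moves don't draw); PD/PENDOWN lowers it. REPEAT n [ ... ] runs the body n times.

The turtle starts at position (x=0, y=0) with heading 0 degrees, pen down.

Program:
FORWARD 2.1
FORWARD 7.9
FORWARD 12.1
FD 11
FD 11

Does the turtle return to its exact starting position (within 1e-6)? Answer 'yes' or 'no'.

Executing turtle program step by step:
Start: pos=(0,0), heading=0, pen down
FD 2.1: (0,0) -> (2.1,0) [heading=0, draw]
FD 7.9: (2.1,0) -> (10,0) [heading=0, draw]
FD 12.1: (10,0) -> (22.1,0) [heading=0, draw]
FD 11: (22.1,0) -> (33.1,0) [heading=0, draw]
FD 11: (33.1,0) -> (44.1,0) [heading=0, draw]
Final: pos=(44.1,0), heading=0, 5 segment(s) drawn

Start position: (0, 0)
Final position: (44.1, 0)
Distance = 44.1; >= 1e-6 -> NOT closed

Answer: no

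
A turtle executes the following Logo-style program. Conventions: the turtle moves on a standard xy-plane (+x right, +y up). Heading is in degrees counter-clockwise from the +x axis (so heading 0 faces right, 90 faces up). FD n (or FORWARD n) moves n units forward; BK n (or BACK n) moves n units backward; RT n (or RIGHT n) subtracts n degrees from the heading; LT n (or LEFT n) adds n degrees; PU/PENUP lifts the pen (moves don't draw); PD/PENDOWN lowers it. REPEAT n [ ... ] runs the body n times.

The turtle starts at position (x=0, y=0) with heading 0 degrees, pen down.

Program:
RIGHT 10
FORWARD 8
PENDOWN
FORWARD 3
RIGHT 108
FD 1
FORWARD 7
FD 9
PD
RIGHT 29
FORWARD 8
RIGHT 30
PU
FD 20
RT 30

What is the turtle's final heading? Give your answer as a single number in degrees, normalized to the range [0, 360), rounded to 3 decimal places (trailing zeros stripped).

Answer: 153

Derivation:
Executing turtle program step by step:
Start: pos=(0,0), heading=0, pen down
RT 10: heading 0 -> 350
FD 8: (0,0) -> (7.878,-1.389) [heading=350, draw]
PD: pen down
FD 3: (7.878,-1.389) -> (10.833,-1.91) [heading=350, draw]
RT 108: heading 350 -> 242
FD 1: (10.833,-1.91) -> (10.363,-2.793) [heading=242, draw]
FD 7: (10.363,-2.793) -> (7.077,-8.974) [heading=242, draw]
FD 9: (7.077,-8.974) -> (2.852,-16.92) [heading=242, draw]
PD: pen down
RT 29: heading 242 -> 213
FD 8: (2.852,-16.92) -> (-3.857,-21.277) [heading=213, draw]
RT 30: heading 213 -> 183
PU: pen up
FD 20: (-3.857,-21.277) -> (-23.83,-22.324) [heading=183, move]
RT 30: heading 183 -> 153
Final: pos=(-23.83,-22.324), heading=153, 6 segment(s) drawn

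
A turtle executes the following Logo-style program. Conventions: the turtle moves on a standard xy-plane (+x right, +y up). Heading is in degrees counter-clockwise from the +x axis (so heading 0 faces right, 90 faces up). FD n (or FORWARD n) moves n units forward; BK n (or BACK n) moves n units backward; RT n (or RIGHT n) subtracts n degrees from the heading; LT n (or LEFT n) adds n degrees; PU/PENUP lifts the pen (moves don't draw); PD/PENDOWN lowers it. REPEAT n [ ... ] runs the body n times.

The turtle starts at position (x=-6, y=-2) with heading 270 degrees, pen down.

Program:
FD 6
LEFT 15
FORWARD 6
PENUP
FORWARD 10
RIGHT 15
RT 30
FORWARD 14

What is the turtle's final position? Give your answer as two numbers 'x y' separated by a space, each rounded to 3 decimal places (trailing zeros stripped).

Executing turtle program step by step:
Start: pos=(-6,-2), heading=270, pen down
FD 6: (-6,-2) -> (-6,-8) [heading=270, draw]
LT 15: heading 270 -> 285
FD 6: (-6,-8) -> (-4.447,-13.796) [heading=285, draw]
PU: pen up
FD 10: (-4.447,-13.796) -> (-1.859,-23.455) [heading=285, move]
RT 15: heading 285 -> 270
RT 30: heading 270 -> 240
FD 14: (-1.859,-23.455) -> (-8.859,-35.579) [heading=240, move]
Final: pos=(-8.859,-35.579), heading=240, 2 segment(s) drawn

Answer: -8.859 -35.579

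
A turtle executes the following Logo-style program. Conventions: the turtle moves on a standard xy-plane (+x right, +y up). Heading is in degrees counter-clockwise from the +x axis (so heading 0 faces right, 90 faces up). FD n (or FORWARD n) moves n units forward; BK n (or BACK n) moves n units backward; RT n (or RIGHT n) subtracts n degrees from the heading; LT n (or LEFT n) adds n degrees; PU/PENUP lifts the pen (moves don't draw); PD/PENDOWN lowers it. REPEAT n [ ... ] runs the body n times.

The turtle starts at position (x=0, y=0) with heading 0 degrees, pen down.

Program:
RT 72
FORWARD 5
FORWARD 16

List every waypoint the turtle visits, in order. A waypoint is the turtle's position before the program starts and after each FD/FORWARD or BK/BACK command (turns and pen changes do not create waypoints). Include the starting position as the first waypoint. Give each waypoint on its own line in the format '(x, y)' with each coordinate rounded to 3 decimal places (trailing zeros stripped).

Answer: (0, 0)
(1.545, -4.755)
(6.489, -19.972)

Derivation:
Executing turtle program step by step:
Start: pos=(0,0), heading=0, pen down
RT 72: heading 0 -> 288
FD 5: (0,0) -> (1.545,-4.755) [heading=288, draw]
FD 16: (1.545,-4.755) -> (6.489,-19.972) [heading=288, draw]
Final: pos=(6.489,-19.972), heading=288, 2 segment(s) drawn
Waypoints (3 total):
(0, 0)
(1.545, -4.755)
(6.489, -19.972)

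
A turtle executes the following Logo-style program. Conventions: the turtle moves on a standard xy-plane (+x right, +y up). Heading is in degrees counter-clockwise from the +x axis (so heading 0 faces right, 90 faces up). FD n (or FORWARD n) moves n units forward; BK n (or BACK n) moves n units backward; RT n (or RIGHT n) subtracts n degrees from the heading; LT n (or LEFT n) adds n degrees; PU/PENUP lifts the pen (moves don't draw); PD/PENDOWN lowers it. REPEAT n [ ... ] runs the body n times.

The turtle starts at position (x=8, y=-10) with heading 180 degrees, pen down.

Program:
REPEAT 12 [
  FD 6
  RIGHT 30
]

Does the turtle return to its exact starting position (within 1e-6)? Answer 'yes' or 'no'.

Executing turtle program step by step:
Start: pos=(8,-10), heading=180, pen down
REPEAT 12 [
  -- iteration 1/12 --
  FD 6: (8,-10) -> (2,-10) [heading=180, draw]
  RT 30: heading 180 -> 150
  -- iteration 2/12 --
  FD 6: (2,-10) -> (-3.196,-7) [heading=150, draw]
  RT 30: heading 150 -> 120
  -- iteration 3/12 --
  FD 6: (-3.196,-7) -> (-6.196,-1.804) [heading=120, draw]
  RT 30: heading 120 -> 90
  -- iteration 4/12 --
  FD 6: (-6.196,-1.804) -> (-6.196,4.196) [heading=90, draw]
  RT 30: heading 90 -> 60
  -- iteration 5/12 --
  FD 6: (-6.196,4.196) -> (-3.196,9.392) [heading=60, draw]
  RT 30: heading 60 -> 30
  -- iteration 6/12 --
  FD 6: (-3.196,9.392) -> (2,12.392) [heading=30, draw]
  RT 30: heading 30 -> 0
  -- iteration 7/12 --
  FD 6: (2,12.392) -> (8,12.392) [heading=0, draw]
  RT 30: heading 0 -> 330
  -- iteration 8/12 --
  FD 6: (8,12.392) -> (13.196,9.392) [heading=330, draw]
  RT 30: heading 330 -> 300
  -- iteration 9/12 --
  FD 6: (13.196,9.392) -> (16.196,4.196) [heading=300, draw]
  RT 30: heading 300 -> 270
  -- iteration 10/12 --
  FD 6: (16.196,4.196) -> (16.196,-1.804) [heading=270, draw]
  RT 30: heading 270 -> 240
  -- iteration 11/12 --
  FD 6: (16.196,-1.804) -> (13.196,-7) [heading=240, draw]
  RT 30: heading 240 -> 210
  -- iteration 12/12 --
  FD 6: (13.196,-7) -> (8,-10) [heading=210, draw]
  RT 30: heading 210 -> 180
]
Final: pos=(8,-10), heading=180, 12 segment(s) drawn

Start position: (8, -10)
Final position: (8, -10)
Distance = 0; < 1e-6 -> CLOSED

Answer: yes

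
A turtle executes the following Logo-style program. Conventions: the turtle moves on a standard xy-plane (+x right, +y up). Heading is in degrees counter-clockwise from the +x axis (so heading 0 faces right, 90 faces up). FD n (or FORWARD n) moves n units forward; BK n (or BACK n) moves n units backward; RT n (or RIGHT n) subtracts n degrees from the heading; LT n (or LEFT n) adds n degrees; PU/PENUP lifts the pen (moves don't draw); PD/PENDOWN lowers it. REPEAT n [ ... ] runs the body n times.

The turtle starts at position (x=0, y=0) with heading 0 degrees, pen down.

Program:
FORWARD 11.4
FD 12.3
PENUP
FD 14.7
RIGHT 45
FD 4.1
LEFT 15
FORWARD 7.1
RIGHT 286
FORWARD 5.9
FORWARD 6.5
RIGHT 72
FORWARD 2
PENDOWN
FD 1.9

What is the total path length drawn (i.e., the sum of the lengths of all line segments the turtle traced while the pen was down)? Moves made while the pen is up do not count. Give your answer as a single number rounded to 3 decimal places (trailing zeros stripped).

Executing turtle program step by step:
Start: pos=(0,0), heading=0, pen down
FD 11.4: (0,0) -> (11.4,0) [heading=0, draw]
FD 12.3: (11.4,0) -> (23.7,0) [heading=0, draw]
PU: pen up
FD 14.7: (23.7,0) -> (38.4,0) [heading=0, move]
RT 45: heading 0 -> 315
FD 4.1: (38.4,0) -> (41.299,-2.899) [heading=315, move]
LT 15: heading 315 -> 330
FD 7.1: (41.299,-2.899) -> (47.448,-6.449) [heading=330, move]
RT 286: heading 330 -> 44
FD 5.9: (47.448,-6.449) -> (51.692,-2.351) [heading=44, move]
FD 6.5: (51.692,-2.351) -> (56.368,2.165) [heading=44, move]
RT 72: heading 44 -> 332
FD 2: (56.368,2.165) -> (58.134,1.226) [heading=332, move]
PD: pen down
FD 1.9: (58.134,1.226) -> (59.811,0.334) [heading=332, draw]
Final: pos=(59.811,0.334), heading=332, 3 segment(s) drawn

Segment lengths:
  seg 1: (0,0) -> (11.4,0), length = 11.4
  seg 2: (11.4,0) -> (23.7,0), length = 12.3
  seg 3: (58.134,1.226) -> (59.811,0.334), length = 1.9
Total = 25.6

Answer: 25.6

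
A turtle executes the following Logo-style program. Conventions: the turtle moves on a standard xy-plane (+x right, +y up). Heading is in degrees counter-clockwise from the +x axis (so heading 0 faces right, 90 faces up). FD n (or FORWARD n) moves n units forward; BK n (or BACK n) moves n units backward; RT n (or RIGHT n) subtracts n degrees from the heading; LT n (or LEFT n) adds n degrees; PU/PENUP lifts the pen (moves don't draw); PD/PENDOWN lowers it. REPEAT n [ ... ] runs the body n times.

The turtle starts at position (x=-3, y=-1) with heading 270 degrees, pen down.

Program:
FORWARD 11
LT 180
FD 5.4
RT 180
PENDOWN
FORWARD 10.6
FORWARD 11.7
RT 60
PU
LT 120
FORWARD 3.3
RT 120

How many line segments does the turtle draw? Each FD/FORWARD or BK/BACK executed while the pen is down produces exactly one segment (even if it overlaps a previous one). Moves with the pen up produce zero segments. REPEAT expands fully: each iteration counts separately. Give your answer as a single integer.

Answer: 4

Derivation:
Executing turtle program step by step:
Start: pos=(-3,-1), heading=270, pen down
FD 11: (-3,-1) -> (-3,-12) [heading=270, draw]
LT 180: heading 270 -> 90
FD 5.4: (-3,-12) -> (-3,-6.6) [heading=90, draw]
RT 180: heading 90 -> 270
PD: pen down
FD 10.6: (-3,-6.6) -> (-3,-17.2) [heading=270, draw]
FD 11.7: (-3,-17.2) -> (-3,-28.9) [heading=270, draw]
RT 60: heading 270 -> 210
PU: pen up
LT 120: heading 210 -> 330
FD 3.3: (-3,-28.9) -> (-0.142,-30.55) [heading=330, move]
RT 120: heading 330 -> 210
Final: pos=(-0.142,-30.55), heading=210, 4 segment(s) drawn
Segments drawn: 4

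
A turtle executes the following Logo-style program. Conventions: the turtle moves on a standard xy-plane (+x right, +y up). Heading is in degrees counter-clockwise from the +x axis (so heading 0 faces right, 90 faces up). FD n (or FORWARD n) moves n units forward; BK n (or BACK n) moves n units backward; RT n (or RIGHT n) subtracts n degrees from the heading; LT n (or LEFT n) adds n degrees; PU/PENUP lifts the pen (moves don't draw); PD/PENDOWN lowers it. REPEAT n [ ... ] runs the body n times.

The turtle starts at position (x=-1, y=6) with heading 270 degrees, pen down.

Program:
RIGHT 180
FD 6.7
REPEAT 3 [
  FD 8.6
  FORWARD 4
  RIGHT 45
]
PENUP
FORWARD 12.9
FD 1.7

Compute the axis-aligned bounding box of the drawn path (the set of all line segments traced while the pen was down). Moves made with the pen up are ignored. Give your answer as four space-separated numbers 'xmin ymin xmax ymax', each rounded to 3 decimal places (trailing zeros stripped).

Executing turtle program step by step:
Start: pos=(-1,6), heading=270, pen down
RT 180: heading 270 -> 90
FD 6.7: (-1,6) -> (-1,12.7) [heading=90, draw]
REPEAT 3 [
  -- iteration 1/3 --
  FD 8.6: (-1,12.7) -> (-1,21.3) [heading=90, draw]
  FD 4: (-1,21.3) -> (-1,25.3) [heading=90, draw]
  RT 45: heading 90 -> 45
  -- iteration 2/3 --
  FD 8.6: (-1,25.3) -> (5.081,31.381) [heading=45, draw]
  FD 4: (5.081,31.381) -> (7.91,34.21) [heading=45, draw]
  RT 45: heading 45 -> 0
  -- iteration 3/3 --
  FD 8.6: (7.91,34.21) -> (16.51,34.21) [heading=0, draw]
  FD 4: (16.51,34.21) -> (20.51,34.21) [heading=0, draw]
  RT 45: heading 0 -> 315
]
PU: pen up
FD 12.9: (20.51,34.21) -> (29.631,25.088) [heading=315, move]
FD 1.7: (29.631,25.088) -> (30.833,23.886) [heading=315, move]
Final: pos=(30.833,23.886), heading=315, 7 segment(s) drawn

Segment endpoints: x in {-1, -1, -1, -1, 5.081, 7.91, 16.51, 20.51}, y in {6, 12.7, 21.3, 25.3, 31.381, 34.21}
xmin=-1, ymin=6, xmax=20.51, ymax=34.21

Answer: -1 6 20.51 34.21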